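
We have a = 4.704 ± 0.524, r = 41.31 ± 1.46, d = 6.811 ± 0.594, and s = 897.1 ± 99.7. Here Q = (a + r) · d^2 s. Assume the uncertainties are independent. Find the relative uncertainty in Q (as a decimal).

0.210

Let u = a + r = 46.01. δu = √(δa² + δr²) = √(0.275 + 2.13) = 1.55, so δu/u = 0.0337.
Q is then a monomial in u, d, s:
δQ/Q = √((δu/u)² + (2·δd/d)² + (1·δs/s)²) = √(0.00114 + 0.0304 + 0.0124) = 0.210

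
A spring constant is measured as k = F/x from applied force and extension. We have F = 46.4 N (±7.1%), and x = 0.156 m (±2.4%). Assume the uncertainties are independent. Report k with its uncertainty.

297 ± 22.3 N/m

Since k is a product/quotient, work with relative uncertainties:
  (1·δF/F)² = (1×0.0710)² = 0.00504;  (-1·δx/x)² = (-1×0.0240)² = 0.000576
δk/k = √(0.00562) = 0.0749
k = 297 N/m, so δk = 0.0749 × 297 = 22.3 N/m.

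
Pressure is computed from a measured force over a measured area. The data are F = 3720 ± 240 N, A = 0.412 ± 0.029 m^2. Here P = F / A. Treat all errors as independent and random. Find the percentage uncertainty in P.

Each factor contributes (exponent × relative error)² to (δP/P)²:
  (1·δF/F)² = (1×0.0645)² = 0.00416;  (-1·δA/A)² = (-1×0.0704)² = 0.00495
δP/P = √(0.00912) = 0.0955

9.55%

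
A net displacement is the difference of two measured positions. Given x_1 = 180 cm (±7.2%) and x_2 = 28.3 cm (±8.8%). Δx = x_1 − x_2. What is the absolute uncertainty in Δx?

13.2 cm

Sums and differences: (δΔx)² = Σ (cᵢ δxᵢ)².
  (δx_1)² = 168;  (δx_2)² = 6.20
δΔx = √(174) = 13.2 cm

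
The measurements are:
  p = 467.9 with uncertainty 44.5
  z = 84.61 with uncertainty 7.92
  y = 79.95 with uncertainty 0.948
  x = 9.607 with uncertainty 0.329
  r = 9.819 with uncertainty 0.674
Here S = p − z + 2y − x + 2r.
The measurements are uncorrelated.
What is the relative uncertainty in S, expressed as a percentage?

8.18%

Sums and differences: (δS)² = Σ (cᵢ δxᵢ)².
  (δp)² = 1980;  (δz)² = 62.7;  (2·δy)² = 3.59;  (δx)² = 0.108;  (2·δr)² = 1.82
δS = √(2050) = 45.3
S = 553.2, so δS/S = 45.3/553.2 = 0.0818.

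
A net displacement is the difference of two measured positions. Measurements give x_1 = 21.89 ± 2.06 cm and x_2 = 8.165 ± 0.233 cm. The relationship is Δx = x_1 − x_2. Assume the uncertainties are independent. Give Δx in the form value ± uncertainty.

For a sum/difference, combine absolute errors in quadrature:
  (δx_1)² = 4.24;  (δx_2)² = 0.0543
δΔx = √(4.30) = 2.07 cm
Δx = 13.73 cm.

13.73 ± 2.07 cm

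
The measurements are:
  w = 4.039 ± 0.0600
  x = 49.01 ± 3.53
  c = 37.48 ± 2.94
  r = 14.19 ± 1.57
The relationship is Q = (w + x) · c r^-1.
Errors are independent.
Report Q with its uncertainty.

Let u = w + x = 53.05. δu = √(δw² + δx²) = √(0.00360 + 12.5) = 3.53, so δu/u = 0.0666.
Q is then a monomial in u, c, r:
δQ/Q = √((δu/u)² + (1·δc/c)² + (-1·δr/r)²) = √(0.00443 + 0.00615 + 0.0122) = 0.151
Q = 140.1, so δQ = 0.151 × 140.1 = 21.2.

140.1 ± 21.2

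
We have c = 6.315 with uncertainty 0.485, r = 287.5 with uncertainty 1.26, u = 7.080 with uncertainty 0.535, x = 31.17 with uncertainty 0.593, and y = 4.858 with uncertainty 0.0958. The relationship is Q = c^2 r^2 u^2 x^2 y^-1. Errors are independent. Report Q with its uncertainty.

Q is a product of powers, so relative uncertainties combine in quadrature:
  (2·δc/c)² = (2×0.0768)² = 0.0236;  (2·δr/r)² = (2×0.00438)² = 7.68e-05;  (2·δu/u)² = (2×0.0756)² = 0.0228;  (2·δx/x)² = (2×0.0190)² = 0.00145;  (-1·δy/y)² = (-1×0.0197)² = 0.000389
δQ/Q = √(0.0483) = 0.220
Q = 3.304e+10, so δQ = 0.220 × 3.304e+10 = 7.27e+09.

(3.304 ± 0.727) × 10^10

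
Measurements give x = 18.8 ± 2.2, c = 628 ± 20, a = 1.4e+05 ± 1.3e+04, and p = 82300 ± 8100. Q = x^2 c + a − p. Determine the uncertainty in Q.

54600

Let w = x^2·c = 2.22e+05. δw/w = √((2·δx/x)² + (1·δc/c)²) = √(0.0548 + 0.00101) = 0.236, so δw = 52400.
Q = w + a − p: δQ = √(δw² + δa² + δp²) = √(2.75e+09 + 1.69e+08 + 6.56e+07) = 54600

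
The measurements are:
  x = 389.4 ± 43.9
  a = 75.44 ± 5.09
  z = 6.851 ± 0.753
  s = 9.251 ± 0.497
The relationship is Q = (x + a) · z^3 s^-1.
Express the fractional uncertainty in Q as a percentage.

Let u = x + a = 464.8. δu = √(δx² + δa²) = √(1930 + 25.9) = 44.2, so δu/u = 0.0951.
Q is then a monomial in u, z, s:
δQ/Q = √((δu/u)² + (3·δz/z)² + (-1·δs/s)²) = √(0.00904 + 0.109 + 0.00289) = 0.347

34.7%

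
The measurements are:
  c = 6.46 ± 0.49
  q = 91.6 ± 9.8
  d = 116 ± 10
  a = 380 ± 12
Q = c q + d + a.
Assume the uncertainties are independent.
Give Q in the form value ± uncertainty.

Let p = c·q = 592. δp/p = √((1·δc/c)² + (1·δq/q)²) = √(0.00575 + 0.0114) = 0.131, so δp = 77.6.
Q = p + d + a: δQ = √(δp² + δd² + δa²) = √(6020 + 100 + 144) = 79.2
Q = 1090.

1090 ± 79.2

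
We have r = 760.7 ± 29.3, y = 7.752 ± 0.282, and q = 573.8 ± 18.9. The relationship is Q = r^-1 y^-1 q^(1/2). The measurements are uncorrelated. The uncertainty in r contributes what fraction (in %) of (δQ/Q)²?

48.2%

(δQ/Q)² = (-1·δr/r)² + (-1·δy/y)² + (½·δq/q)²
  r term: (-1×0.0385)² = 0.00148
  y term: (-1×0.0364)² = 0.00132
  q term: (0.5×0.0329)² = 0.000271
Total = 0.00308. Share from r = 0.00148/0.00308 = 0.482.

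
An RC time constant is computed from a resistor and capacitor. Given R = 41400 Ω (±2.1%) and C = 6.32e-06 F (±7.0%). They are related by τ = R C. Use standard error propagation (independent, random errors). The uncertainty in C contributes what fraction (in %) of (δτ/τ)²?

91.7%

(δτ/τ)² = (1·δR/R)² + (1·δC/C)²
  R term: (1×0.0210)² = 0.000441
  C term: (1×0.0700)² = 0.00490
Total = 0.00534. Share from C = 0.00490/0.00534 = 0.917.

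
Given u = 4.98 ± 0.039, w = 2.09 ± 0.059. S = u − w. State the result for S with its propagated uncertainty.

2.89 ± 0.0707

For a sum/difference, combine absolute errors in quadrature:
  (δu)² = 0.00152;  (δw)² = 0.00348
δS = √(0.00500) = 0.0707
S = 2.89.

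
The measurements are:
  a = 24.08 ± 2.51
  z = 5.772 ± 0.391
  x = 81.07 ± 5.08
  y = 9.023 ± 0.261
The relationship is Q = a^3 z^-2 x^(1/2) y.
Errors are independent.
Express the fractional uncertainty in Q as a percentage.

34.3%

Each factor contributes (exponent × relative error)² to (δQ/Q)²:
  (3·δa/a)² = (3×0.104)² = 0.0978;  (-2·δz/z)² = (-2×0.0677)² = 0.0184;  (½·δx/x)² = (0.5×0.0627)² = 0.000982;  (1·δy/y)² = (1×0.0289)² = 0.000837
δQ/Q = √(0.118) = 0.343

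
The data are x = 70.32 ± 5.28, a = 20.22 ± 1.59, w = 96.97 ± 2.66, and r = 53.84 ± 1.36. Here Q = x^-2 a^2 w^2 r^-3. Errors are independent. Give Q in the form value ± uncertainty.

Since Q is a product/quotient, work with relative uncertainties:
  (-2·δx/x)² = (-2×0.0751)² = 0.0226;  (2·δa/a)² = (2×0.0786)² = 0.0247;  (2·δw/w)² = (2×0.0274)² = 0.00301;  (-3·δr/r)² = (-3×0.0253)² = 0.00574
δQ/Q = √(0.0560) = 0.237
Q = 0.004982, so δQ = 0.237 × 0.004982 = 0.00118.

0.004982 ± 0.00118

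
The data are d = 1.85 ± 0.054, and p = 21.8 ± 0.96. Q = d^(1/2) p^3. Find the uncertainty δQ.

1870

Each factor contributes (exponent × relative error)² to (δQ/Q)²:
  (½·δd/d)² = (0.5×0.0292)² = 0.000213;  (3·δp/p)² = (3×0.0440)² = 0.0175
δQ/Q = √(0.0177) = 0.133
Q = 14100, so δQ = 0.133 × 14100 = 1870.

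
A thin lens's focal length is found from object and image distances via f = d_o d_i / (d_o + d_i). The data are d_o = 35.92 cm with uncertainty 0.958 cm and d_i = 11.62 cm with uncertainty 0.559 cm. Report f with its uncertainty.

∂f/∂d_o = (d_i/(d_o+d_i))² = 0.0597;  ∂f/∂d_i = (d_o/(d_o+d_i))² = 0.571
δf = √((∂f/∂d_o · δd_o)² + (∂f/∂d_i · δd_i)²) = √(0.00328 + 0.102) = 0.324 cm
f = 8.780 cm.

8.780 ± 0.324 cm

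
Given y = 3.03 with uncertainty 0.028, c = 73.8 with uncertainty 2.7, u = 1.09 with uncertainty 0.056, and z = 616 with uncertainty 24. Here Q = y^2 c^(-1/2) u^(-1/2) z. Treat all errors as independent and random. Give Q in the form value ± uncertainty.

631 ± 33.7

Relative error in a monomial: (δQ/Q)² = Σ (nᵢ · δxᵢ/xᵢ)².
  (2·δy/y)² = (2×0.00924)² = 0.000342;  (−½·δc/c)² = (-0.5×0.0366)² = 0.000335;  (−½·δu/u)² = (-0.5×0.0514)² = 0.000660;  (1·δz/z)² = (1×0.0390)² = 0.00152
δQ/Q = √(0.00285) = 0.0534
Q = 631, so δQ = 0.0534 × 631 = 33.7.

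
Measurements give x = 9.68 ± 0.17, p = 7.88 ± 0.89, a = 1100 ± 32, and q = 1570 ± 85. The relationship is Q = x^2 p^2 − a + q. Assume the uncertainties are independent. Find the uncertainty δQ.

1330

Let w = x^2·p^2 = 5820. δw/w = √((2·δx/x)² + (2·δp/p)²) = √(0.00123 + 0.0510) = 0.229, so δw = 1330.
Q = w − a + q: δQ = √(δw² + δa² + δq²) = √(1.77e+06 + 1020 + 7220) = 1330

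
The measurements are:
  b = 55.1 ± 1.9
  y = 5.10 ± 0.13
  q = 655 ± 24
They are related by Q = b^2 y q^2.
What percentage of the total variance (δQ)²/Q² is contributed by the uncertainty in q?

(δQ/Q)² = (2·δb/b)² + (1·δy/y)² + (2·δq/q)²
  b term: (2×0.0345)² = 0.00476
  y term: (1×0.0255)² = 0.000650
  q term: (2×0.0366)² = 0.00537
Total = 0.0108. Share from q = 0.00537/0.0108 = 0.498.

49.8%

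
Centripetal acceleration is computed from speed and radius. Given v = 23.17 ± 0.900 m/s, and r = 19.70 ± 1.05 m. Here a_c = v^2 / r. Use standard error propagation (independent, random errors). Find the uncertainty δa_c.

Each factor contributes (exponent × relative error)² to (δa_c/a_c)²:
  (2·δv/v)² = (2×0.0388)² = 0.00604;  (-1·δr/r)² = (-1×0.0533)² = 0.00284
δa_c/a_c = √(0.00888) = 0.0942
a_c = 27.25 m/s^2, so δa_c = 0.0942 × 27.25 = 2.57 m/s^2.

2.57 m/s^2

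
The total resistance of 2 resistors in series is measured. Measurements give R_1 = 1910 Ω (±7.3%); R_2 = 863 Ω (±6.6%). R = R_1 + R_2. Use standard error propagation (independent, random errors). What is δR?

151 Ω

Each term contributes (cᵢ δxᵢ)² to (δR)²:
  (δR_1)² = 19400;  (δR_2)² = 3240
δR = √(22700) = 151 Ω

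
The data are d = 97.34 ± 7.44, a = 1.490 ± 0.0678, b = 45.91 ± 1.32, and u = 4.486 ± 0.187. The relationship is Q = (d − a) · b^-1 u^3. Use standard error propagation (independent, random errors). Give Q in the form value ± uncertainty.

188.5 ± 28.3

Let w = d − a = 95.85. δw = √(δd² + δa²) = √(55.4 + 0.00460) = 7.44, so δw/w = 0.0776.
Q is then a monomial in w, b, u:
δQ/Q = √((δw/w)² + (-1·δb/b)² + (3·δu/u)²) = √(0.00603 + 0.000827 + 0.0156) = 0.150
Q = 188.5, so δQ = 0.150 × 188.5 = 28.3.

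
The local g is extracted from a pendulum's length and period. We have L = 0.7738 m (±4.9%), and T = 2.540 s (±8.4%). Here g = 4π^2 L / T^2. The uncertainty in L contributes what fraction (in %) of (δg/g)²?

7.84%

(δg/g)² = (1·δL/L)² + (-2·δT/T)²
  L term: (1×0.0490)² = 0.00240
  T term: (-2×0.0840)² = 0.0282
Total = 0.0306. Share from L = 0.00240/0.0306 = 0.0784.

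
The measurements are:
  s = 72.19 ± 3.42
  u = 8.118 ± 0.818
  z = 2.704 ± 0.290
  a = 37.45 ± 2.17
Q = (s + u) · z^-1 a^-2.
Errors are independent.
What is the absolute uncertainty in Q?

0.00347

Let w = s + u = 80.31. δw = √(δs² + δu²) = √(11.7 + 0.669) = 3.52, so δw/w = 0.0438.
Q is then a monomial in w, z, a:
δQ/Q = √((δw/w)² + (-1·δz/z)² + (-2·δa/a)²) = √(0.00192 + 0.0115 + 0.0134) = 0.164
Q = 0.02118, so δQ = 0.164 × 0.02118 = 0.00347.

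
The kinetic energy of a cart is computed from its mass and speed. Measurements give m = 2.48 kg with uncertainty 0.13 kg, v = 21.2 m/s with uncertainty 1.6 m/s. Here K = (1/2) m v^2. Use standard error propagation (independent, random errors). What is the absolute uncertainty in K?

89.0 J

Relative error in a monomial: (δK/K)² = Σ (nᵢ · δxᵢ/xᵢ)².
  (1·δm/m)² = (1×0.0524)² = 0.00275;  (2·δv/v)² = (2×0.0755)² = 0.0228
δK/K = √(0.0255) = 0.160
K = 557 J, so δK = 0.160 × 557 = 89.0 J.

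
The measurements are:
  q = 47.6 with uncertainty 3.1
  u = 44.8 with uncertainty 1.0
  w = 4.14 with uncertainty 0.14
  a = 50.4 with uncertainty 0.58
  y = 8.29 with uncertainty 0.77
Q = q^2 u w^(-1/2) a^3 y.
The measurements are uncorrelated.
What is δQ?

8.79e+09

Q is a product of powers, so relative uncertainties combine in quadrature:
  (2·δq/q)² = (2×0.0651)² = 0.0170;  (1·δu/u)² = (1×0.0223)² = 0.000498;  (−½·δw/w)² = (-0.5×0.0338)² = 0.000286;  (3·δa/a)² = (3×0.0115)² = 0.00119;  (1·δy/y)² = (1×0.0929)² = 0.00863
δQ/Q = √(0.0276) = 0.166
Q = 5.29e+10, so δQ = 0.166 × 5.29e+10 = 8.79e+09.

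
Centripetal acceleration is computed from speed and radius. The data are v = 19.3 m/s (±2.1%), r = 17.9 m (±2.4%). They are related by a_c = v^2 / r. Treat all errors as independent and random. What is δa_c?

Products/powers → add relative errors in quadrature, weighted by exponent:
  (2·δv/v)² = (2×0.0210)² = 0.00176;  (-1·δr/r)² = (-1×0.0240)² = 0.000576
δa_c/a_c = √(0.00234) = 0.0484
a_c = 20.8 m/s^2, so δa_c = 0.0484 × 20.8 = 1.01 m/s^2.

1.01 m/s^2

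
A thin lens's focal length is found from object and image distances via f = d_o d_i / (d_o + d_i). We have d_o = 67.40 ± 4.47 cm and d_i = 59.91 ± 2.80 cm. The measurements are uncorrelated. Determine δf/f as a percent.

∂f/∂d_o = (d_i/(d_o+d_i))² = 0.221;  ∂f/∂d_i = (d_o/(d_o+d_i))² = 0.280
δf = √((∂f/∂d_o · δd_o)² + (∂f/∂d_i · δd_i)²) = √(0.980 + 0.616) = 1.26 cm
f = 31.72 cm, so δf/f = 1.26/31.72 = 0.0398.

3.98%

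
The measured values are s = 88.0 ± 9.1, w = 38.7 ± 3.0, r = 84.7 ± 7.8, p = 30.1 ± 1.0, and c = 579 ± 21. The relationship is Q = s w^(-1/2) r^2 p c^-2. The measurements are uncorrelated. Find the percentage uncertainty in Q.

For a monomial Q ∝ s, w^(-1/2), r^2, p, c^-2, fractional errors add in quadrature:
  (1·δs/s)² = (1×0.103)² = 0.0107;  (−½·δw/w)² = (-0.5×0.0775)² = 0.00150;  (2·δr/r)² = (2×0.0921)² = 0.0339;  (1·δp/p)² = (1×0.0332)² = 0.00110;  (-2·δc/c)² = (-2×0.0363)² = 0.00526
δQ/Q = √(0.0525) = 0.229

22.9%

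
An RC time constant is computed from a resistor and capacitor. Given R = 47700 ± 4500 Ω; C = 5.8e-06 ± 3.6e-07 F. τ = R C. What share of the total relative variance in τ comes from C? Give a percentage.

(δτ/τ)² = (1·δR/R)² + (1·δC/C)²
  R term: (1×0.0943)² = 0.00890
  C term: (1×0.0621)² = 0.00385
Total = 0.0128. Share from C = 0.00385/0.0128 = 0.302.

30.2%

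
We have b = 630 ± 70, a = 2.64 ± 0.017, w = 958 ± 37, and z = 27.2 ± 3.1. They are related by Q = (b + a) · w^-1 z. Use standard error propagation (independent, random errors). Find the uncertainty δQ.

Let u = b + a = 633. δu = √(δb² + δa²) = √(4900 + 0.000289) = 70.0, so δu/u = 0.111.
Q is then a monomial in u, w, z:
δQ/Q = √((δu/u)² + (-1·δw/w)² + (1·δz/z)²) = √(0.0122 + 0.00149 + 0.0130) = 0.163
Q = 18.0, so δQ = 0.163 × 18.0 = 2.94.

2.94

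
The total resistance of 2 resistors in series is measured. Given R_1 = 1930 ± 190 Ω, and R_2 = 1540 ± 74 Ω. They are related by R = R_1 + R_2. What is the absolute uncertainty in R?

Each term contributes (cᵢ δxᵢ)² to (δR)²:
  (δR_1)² = 36100;  (δR_2)² = 5480
δR = √(41600) = 204 Ω

204 Ω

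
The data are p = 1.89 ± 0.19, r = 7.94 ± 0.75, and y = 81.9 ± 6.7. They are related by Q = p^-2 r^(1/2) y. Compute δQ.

14.4

Relative error in a monomial: (δQ/Q)² = Σ (nᵢ · δxᵢ/xᵢ)².
  (-2·δp/p)² = (-2×0.101)² = 0.0404;  (½·δr/r)² = (0.5×0.0945)² = 0.00223;  (1·δy/y)² = (1×0.0818)² = 0.00669
δQ/Q = √(0.0493) = 0.222
Q = 64.6, so δQ = 0.222 × 64.6 = 14.4.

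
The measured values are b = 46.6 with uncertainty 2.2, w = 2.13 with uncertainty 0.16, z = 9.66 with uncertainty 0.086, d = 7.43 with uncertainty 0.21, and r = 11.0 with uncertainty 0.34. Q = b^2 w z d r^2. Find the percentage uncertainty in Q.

Products/powers → add relative errors in quadrature, weighted by exponent:
  (2·δb/b)² = (2×0.0472)² = 0.00892;  (1·δw/w)² = (1×0.0751)² = 0.00564;  (1·δz/z)² = (1×0.00890)² = 7.93e-05;  (1·δd/d)² = (1×0.0283)² = 0.000799;  (2·δr/r)² = (2×0.0309)² = 0.00382
δQ/Q = √(0.0193) = 0.139

13.9%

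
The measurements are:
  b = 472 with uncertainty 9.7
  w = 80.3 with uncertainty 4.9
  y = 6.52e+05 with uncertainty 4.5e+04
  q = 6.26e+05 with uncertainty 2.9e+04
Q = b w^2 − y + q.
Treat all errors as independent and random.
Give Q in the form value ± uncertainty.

Let p = b·w^2 = 3.04e+06. δp/p = √((1·δb/b)² + (2·δw/w)²) = √(0.000422 + 0.0149) = 0.124, so δp = 3.77e+05.
Q = p − y + q: δQ = √(δp² + δy² + δq²) = √(1.42e+11 + 2.02e+09 + 8.41e+08) = 3.8e+05
Q = 3.02e+06.

(3.02 ± 0.380) × 10^6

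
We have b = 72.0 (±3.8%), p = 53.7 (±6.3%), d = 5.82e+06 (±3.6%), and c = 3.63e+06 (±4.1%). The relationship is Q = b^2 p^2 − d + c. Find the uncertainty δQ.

2.21e+06

Let w = b^2·p^2 = 1.49e+07. δw/w = √((2·δb/b)² + (2·δp/p)²) = √(0.00578 + 0.0159) = 0.147, so δw = 2.2e+06.
Q = w − d + c: δQ = √(δw² + δd² + δc²) = √(4.84e+12 + 4.39e+10 + 2.22e+10) = 2.21e+06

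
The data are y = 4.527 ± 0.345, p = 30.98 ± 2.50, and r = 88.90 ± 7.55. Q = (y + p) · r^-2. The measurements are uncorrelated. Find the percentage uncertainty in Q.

Let u = y + p = 35.51. δu = √(δy² + δp²) = √(0.119 + 6.25) = 2.52, so δu/u = 0.0711.
Q is then a monomial in u, r:
δQ/Q = √((δu/u)² + (-2·δr/r)²) = √(0.00505 + 0.0289) = 0.184

18.4%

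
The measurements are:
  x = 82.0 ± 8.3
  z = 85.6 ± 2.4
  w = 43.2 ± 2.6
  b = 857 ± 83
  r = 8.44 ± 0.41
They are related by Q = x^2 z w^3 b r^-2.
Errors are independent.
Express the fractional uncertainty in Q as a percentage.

Q is a product of powers, so relative uncertainties combine in quadrature:
  (2·δx/x)² = (2×0.101)² = 0.0410;  (1·δz/z)² = (1×0.0280)² = 0.000786;  (3·δw/w)² = (3×0.0602)² = 0.0326;  (1·δb/b)² = (1×0.0968)² = 0.00938;  (-2·δr/r)² = (-2×0.0486)² = 0.00944
δQ/Q = √(0.0932) = 0.305

30.5%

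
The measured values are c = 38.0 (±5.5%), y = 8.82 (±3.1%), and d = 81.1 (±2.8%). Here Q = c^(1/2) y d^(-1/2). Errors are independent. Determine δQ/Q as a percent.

Since Q is a product/quotient, work with relative uncertainties:
  (½·δc/c)² = (0.5×0.0550)² = 0.000756;  (1·δy/y)² = (1×0.0310)² = 0.000961;  (−½·δd/d)² = (-0.5×0.0280)² = 0.000196
δQ/Q = √(0.00191) = 0.0437

4.37%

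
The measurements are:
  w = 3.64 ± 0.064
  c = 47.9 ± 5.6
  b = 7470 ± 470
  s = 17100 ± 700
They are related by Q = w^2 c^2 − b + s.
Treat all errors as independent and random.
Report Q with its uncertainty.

40000 ± 7240

Let p = w^2·c^2 = 30400. δp/p = √((2·δw/w)² + (2·δc/c)²) = √(0.00124 + 0.0547) = 0.236, so δp = 7190.
Q = p − b + s: δQ = √(δp² + δb² + δs²) = √(5.17e+07 + 2.21e+05 + 4.9e+05) = 7240
Q = 40000.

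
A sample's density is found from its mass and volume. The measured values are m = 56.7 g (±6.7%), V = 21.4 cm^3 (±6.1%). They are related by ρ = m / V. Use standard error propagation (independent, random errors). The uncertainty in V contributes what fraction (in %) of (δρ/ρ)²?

45.3%

(δρ/ρ)² = (1·δm/m)² + (-1·δV/V)²
  m term: (1×0.0670)² = 0.00449
  V term: (-1×0.0610)² = 0.00372
Total = 0.00821. Share from V = 0.00372/0.00821 = 0.453.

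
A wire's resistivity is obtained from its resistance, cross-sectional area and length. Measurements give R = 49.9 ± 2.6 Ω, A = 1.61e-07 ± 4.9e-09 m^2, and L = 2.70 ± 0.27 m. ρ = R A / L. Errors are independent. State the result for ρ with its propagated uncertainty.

Each factor contributes (exponent × relative error)² to (δρ/ρ)²:
  (1·δR/R)² = (1×0.0521)² = 0.00271;  (1·δA/A)² = (1×0.0304)² = 0.000926;  (-1·δL/L)² = (-1×0.100)² = 0.0100
δρ/ρ = √(0.0136) = 0.117
ρ = 2.98e-06 Ω·m, so δρ = 0.117 × 2.98e-06 = 3.48e-07 Ω·m.

(2.98 ± 0.348) × 10^-6 Ω·m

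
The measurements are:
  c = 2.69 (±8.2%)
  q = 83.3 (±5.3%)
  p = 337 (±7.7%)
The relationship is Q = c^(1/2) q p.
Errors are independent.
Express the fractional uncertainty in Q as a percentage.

Q is a product of powers, so relative uncertainties combine in quadrature:
  (½·δc/c)² = (0.5×0.0820)² = 0.00168;  (1·δq/q)² = (1×0.0530)² = 0.00281;  (1·δp/p)² = (1×0.0770)² = 0.00593
δQ/Q = √(0.0104) = 0.102

10.2%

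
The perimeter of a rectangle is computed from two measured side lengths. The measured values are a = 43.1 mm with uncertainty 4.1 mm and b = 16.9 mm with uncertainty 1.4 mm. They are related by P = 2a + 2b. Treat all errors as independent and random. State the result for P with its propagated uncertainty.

120 ± 8.66 mm

Each term contributes (cᵢ δxᵢ)² to (δP)²:
  (2·δa)² = 67.2;  (2·δb)² = 7.84
δP = √(75.1) = 8.66 mm
P = 120 mm.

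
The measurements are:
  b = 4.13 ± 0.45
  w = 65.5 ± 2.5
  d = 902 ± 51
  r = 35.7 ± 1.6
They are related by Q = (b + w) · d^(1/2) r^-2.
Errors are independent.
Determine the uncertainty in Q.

Let u = b + w = 69.6. δu = √(δb² + δw²) = √(0.203 + 6.25) = 2.54, so δu/u = 0.0365.
Q is then a monomial in u, d, r:
δQ/Q = √((δu/u)² + (½·δd/d)² + (-2·δr/r)²) = √(0.00133 + 0.000799 + 0.00803) = 0.101
Q = 1.64, so δQ = 0.101 × 1.64 = 0.165.

0.165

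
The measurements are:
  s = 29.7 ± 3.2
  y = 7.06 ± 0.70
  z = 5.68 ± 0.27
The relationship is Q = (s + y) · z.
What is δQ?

Let u = s + y = 36.8. δu = √(δs² + δy²) = √(10.2 + 0.490) = 3.28, so δu/u = 0.0891.
Q is then a monomial in u, z:
δQ/Q = √((δu/u)² + (1·δz/z)²) = √(0.00794 + 0.00226) = 0.101
Q = 209, so δQ = 0.101 × 209 = 21.1.

21.1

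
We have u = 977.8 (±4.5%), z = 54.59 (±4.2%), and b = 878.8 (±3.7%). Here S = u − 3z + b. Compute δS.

55.1

S is a linear combination, so absolute uncertainties add in quadrature:
  (δu)² = 1940;  (3·δz)² = 47.3;  (δb)² = 1060
δS = √(3040) = 55.1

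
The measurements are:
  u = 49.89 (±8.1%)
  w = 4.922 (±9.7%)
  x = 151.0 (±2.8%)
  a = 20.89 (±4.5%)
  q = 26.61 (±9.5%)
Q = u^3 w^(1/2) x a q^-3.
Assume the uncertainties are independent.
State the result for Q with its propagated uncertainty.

46120 ± 17600

Q is a product of powers, so relative uncertainties combine in quadrature:
  (3·δu/u)² = (3×0.0810)² = 0.0590;  (½·δw/w)² = (0.5×0.0970)² = 0.00235;  (1·δx/x)² = (1×0.0280)² = 0.000784;  (1·δa/a)² = (1×0.0450)² = 0.00202;  (-3·δq/q)² = (-3×0.0950)² = 0.0812
δQ/Q = √(0.145) = 0.381
Q = 46120, so δQ = 0.381 × 46120 = 17600.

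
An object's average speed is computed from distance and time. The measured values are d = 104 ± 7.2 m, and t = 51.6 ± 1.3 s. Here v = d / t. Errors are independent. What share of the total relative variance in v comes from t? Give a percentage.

(δv/v)² = (1·δd/d)² + (-1·δt/t)²
  d term: (1×0.0692)² = 0.00479
  t term: (-1×0.0252)² = 0.000635
Total = 0.00543. Share from t = 0.000635/0.00543 = 0.117.

11.7%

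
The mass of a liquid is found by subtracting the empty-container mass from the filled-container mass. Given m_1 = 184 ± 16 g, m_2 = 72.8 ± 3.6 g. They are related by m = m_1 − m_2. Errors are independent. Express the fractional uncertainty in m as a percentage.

14.7%

Sums and differences: (δm)² = Σ (cᵢ δxᵢ)².
  (δm_1)² = 256;  (δm_2)² = 13.0
δm = √(269) = 16.4 g
m = 111 g, so δm/m = 16.4/111 = 0.147.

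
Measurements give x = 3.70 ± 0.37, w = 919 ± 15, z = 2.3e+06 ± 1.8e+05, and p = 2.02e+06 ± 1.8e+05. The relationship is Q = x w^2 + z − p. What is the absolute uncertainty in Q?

4.16e+05

Let h = x·w^2 = 3.12e+06. δh/h = √((1·δx/x)² + (2·δw/w)²) = √(0.0100 + 0.00107) = 0.105, so δh = 3.29e+05.
Q = h + z − p: δQ = √(δh² + δz² + δp²) = √(1.08e+11 + 3.24e+10 + 3.24e+10) = 4.16e+05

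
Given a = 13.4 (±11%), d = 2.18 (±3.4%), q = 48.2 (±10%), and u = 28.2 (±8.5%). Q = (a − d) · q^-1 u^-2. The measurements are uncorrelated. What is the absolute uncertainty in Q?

6.94e-05

Let w = a − d = 11.2. δw = √(δa² + δd²) = √(2.17 + 0.00549) = 1.48, so δw/w = 0.132.
Q is then a monomial in w, q, u:
δQ/Q = √((δw/w)² + (-1·δq/q)² + (-2·δu/u)²) = √(0.0173 + 0.0100 + 0.0289) = 0.237
Q = 0.000293, so δQ = 0.237 × 0.000293 = 6.94e-05.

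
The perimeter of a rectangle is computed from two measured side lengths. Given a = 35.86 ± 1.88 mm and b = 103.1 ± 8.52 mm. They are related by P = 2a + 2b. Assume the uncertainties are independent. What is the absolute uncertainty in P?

For a sum/difference, combine absolute errors in quadrature:
  (2·δa)² = 14.1;  (2·δb)² = 290
δP = √(304) = 17.4 mm

17.4 mm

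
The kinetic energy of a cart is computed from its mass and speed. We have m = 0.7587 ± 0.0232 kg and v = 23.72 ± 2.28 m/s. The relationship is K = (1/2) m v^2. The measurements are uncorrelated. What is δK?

For a monomial K ∝ m, v^2, fractional errors add in quadrature:
  (1·δm/m)² = (1×0.0306)² = 0.000935;  (2·δv/v)² = (2×0.0961)² = 0.0370
δK/K = √(0.0379) = 0.195
K = 213.4 J, so δK = 0.195 × 213.4 = 41.5 J.

41.5 J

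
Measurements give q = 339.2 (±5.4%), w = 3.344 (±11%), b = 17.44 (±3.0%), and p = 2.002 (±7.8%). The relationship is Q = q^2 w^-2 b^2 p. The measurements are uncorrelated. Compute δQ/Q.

0.264

Since Q is a product/quotient, work with relative uncertainties:
  (2·δq/q)² = (2×0.0540)² = 0.0117;  (-2·δw/w)² = (-2×0.110)² = 0.0484;  (2·δb/b)² = (2×0.0300)² = 0.00360;  (1·δp/p)² = (1×0.0780)² = 0.00608
δQ/Q = √(0.0697) = 0.264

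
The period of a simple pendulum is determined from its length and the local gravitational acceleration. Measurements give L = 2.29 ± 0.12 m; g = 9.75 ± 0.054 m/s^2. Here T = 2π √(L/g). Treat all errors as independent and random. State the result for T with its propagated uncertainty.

3.05 ± 0.0802 s

Since T is a product/quotient, work with relative uncertainties:
  (½·δL/L)² = (0.5×0.0524)² = 0.000686;  (−½·δg/g)² = (-0.5×0.00554)² = 7.67e-06
δT/T = √(0.000694) = 0.0263
T = 3.05 s, so δT = 0.0263 × 3.05 = 0.0802 s.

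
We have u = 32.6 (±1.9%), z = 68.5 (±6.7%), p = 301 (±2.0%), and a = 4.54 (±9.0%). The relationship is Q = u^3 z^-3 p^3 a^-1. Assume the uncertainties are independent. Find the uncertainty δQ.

1.52e+05

Since Q is a product/quotient, work with relative uncertainties:
  (3·δu/u)² = (3×0.0190)² = 0.00325;  (-3·δz/z)² = (-3×0.0670)² = 0.0404;  (3·δp/p)² = (3×0.0200)² = 0.00360;  (-1·δa/a)² = (-1×0.0900)² = 0.00810
δQ/Q = √(0.0554) = 0.235
Q = 6.47e+05, so δQ = 0.235 × 6.47e+05 = 1.52e+05.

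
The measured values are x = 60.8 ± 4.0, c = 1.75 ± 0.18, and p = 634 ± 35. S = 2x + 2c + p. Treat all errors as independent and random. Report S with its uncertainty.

759 ± 35.9

Absolute uncertainties add in quadrature for a linear combination:
  (2·δx)² = 64.0;  (2·δc)² = 0.130;  (δp)² = 1220
δS = √(1290) = 35.9
S = 759.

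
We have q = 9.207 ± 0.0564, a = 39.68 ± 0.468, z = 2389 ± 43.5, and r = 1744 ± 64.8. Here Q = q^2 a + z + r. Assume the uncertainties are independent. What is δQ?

Let p = q^2·a = 3364. δp/p = √((2·δq/q)² + (1·δa/a)²) = √(0.000150 + 0.000139) = 0.0170, so δp = 57.2.
Q = p + z + r: δQ = √(δp² + δz² + δr²) = √(3270 + 1890 + 4200) = 96.8

96.8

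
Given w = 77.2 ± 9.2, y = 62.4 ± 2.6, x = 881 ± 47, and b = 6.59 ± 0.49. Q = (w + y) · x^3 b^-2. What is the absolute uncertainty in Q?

Let u = w + y = 140. δu = √(δw² + δy²) = √(84.6 + 6.76) = 9.56, so δu/u = 0.0685.
Q is then a monomial in u, x, b:
δQ/Q = √((δu/u)² + (3·δx/x)² + (-2·δb/b)²) = √(0.00469 + 0.0256 + 0.0221) = 0.229
Q = 2.2e+09, so δQ = 0.229 × 2.2e+09 = 5.03e+08.

5.03e+08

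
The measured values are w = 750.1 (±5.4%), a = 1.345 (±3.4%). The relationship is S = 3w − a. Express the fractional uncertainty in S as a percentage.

5.40%

Sums and differences: (δS)² = Σ (cᵢ δxᵢ)².
  (3·δw)² = 14800;  (δa)² = 0.00209
δS = √(14800) = 122
S = 2249, so δS/S = 122/2249 = 0.0540.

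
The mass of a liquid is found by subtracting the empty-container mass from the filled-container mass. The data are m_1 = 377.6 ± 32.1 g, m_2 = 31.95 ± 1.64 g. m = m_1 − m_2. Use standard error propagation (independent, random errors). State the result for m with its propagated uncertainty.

345.7 ± 32.1 g

m is a linear combination, so absolute uncertainties add in quadrature:
  (δm_1)² = 1030;  (δm_2)² = 2.69
δm = √(1030) = 32.1 g
m = 345.7 g.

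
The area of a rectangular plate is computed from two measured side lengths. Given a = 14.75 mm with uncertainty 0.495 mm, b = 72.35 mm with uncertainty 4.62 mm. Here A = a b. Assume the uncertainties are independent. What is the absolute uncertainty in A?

77.0 mm^2

Relative error in a monomial: (δA/A)² = Σ (nᵢ · δxᵢ/xᵢ)².
  (1·δa/a)² = (1×0.0336)² = 0.00113;  (1·δb/b)² = (1×0.0639)² = 0.00408
δA/A = √(0.00520) = 0.0721
A = 1067 mm^2, so δA = 0.0721 × 1067 = 77.0 mm^2.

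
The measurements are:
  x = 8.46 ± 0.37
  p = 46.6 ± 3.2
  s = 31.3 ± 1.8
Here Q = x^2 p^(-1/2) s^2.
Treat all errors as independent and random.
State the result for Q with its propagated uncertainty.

Products/powers → add relative errors in quadrature, weighted by exponent:
  (2·δx/x)² = (2×0.0437)² = 0.00765;  (−½·δp/p)² = (-0.5×0.0687)² = 0.00118;  (2·δs/s)² = (2×0.0575)² = 0.0132
δQ/Q = √(0.0221) = 0.149
Q = 10300, so δQ = 0.149 × 10300 = 1530.

10300 ± 1530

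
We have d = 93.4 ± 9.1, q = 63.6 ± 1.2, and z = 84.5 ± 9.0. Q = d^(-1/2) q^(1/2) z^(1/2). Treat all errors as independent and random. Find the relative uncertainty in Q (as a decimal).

Q is a product of powers, so relative uncertainties combine in quadrature:
  (−½·δd/d)² = (-0.5×0.0974)² = 0.00237;  (½·δq/q)² = (0.5×0.0189)² = 8.9e-05;  (½·δz/z)² = (0.5×0.107)² = 0.00284
δQ/Q = √(0.00530) = 0.0728

0.0728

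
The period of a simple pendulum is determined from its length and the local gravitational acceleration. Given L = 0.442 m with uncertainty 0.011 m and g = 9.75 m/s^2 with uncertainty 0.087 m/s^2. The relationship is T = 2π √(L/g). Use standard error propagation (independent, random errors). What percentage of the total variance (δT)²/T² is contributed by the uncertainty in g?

(δT/T)² = (½·δL/L)² + (−½·δg/g)²
  L term: (0.5×0.0249)² = 0.000155
  g term: (-0.5×0.00892)² = 1.99e-05
Total = 0.000175. Share from g = 1.99e-05/0.000175 = 0.114.

11.4%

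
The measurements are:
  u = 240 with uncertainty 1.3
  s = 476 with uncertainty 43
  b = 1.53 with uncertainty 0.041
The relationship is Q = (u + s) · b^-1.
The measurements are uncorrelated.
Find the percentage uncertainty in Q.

Let w = u + s = 716. δw = √(δu² + δs²) = √(1.69 + 1850) = 43.0, so δw/w = 0.0601.
Q is then a monomial in w, b:
δQ/Q = √((δw/w)² + (-1·δb/b)²) = √(0.00361 + 0.000718) = 0.0658

6.58%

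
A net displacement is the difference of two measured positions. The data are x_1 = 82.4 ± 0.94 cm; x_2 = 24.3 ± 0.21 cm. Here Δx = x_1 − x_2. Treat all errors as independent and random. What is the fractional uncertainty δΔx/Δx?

Absolute uncertainties add in quadrature for a linear combination:
  (δx_1)² = 0.884;  (δx_2)² = 0.0441
δΔx = √(0.928) = 0.963 cm
Δx = 58.1 cm, so δΔx/Δx = 0.963/58.1 = 0.0166.

0.0166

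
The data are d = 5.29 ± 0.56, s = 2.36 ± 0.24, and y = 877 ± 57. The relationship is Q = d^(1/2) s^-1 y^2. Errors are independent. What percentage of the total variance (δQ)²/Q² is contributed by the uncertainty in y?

(δQ/Q)² = (½·δd/d)² + (-1·δs/s)² + (2·δy/y)²
  d term: (0.5×0.106)² = 0.00280
  s term: (-1×0.102)² = 0.0103
  y term: (2×0.0650)² = 0.0169
Total = 0.0300. Share from y = 0.0169/0.0300 = 0.562.

56.2%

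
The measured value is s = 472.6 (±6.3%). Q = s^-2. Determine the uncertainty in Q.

5.64e-07

Q ∝ s^-2, so δQ/Q = |-2| · δs/s = 2 × 0.0630 = 0.126.
Q = 4.477e-06, so δQ = 0.126 × 4.477e-06 = 5.64e-07.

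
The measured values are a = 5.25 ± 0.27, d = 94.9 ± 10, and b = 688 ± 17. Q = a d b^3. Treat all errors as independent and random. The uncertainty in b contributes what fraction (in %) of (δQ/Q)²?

28.6%

(δQ/Q)² = (1·δa/a)² + (1·δd/d)² + (3·δb/b)²
  a term: (1×0.0514)² = 0.00264
  d term: (1×0.105)² = 0.0111
  b term: (3×0.0247)² = 0.00549
Total = 0.0192. Share from b = 0.00549/0.0192 = 0.286.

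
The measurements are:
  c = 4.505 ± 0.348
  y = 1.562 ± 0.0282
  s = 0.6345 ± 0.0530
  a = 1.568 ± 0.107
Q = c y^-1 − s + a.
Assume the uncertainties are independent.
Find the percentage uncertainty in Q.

6.76%

Let p = c·y^-1 = 2.884. δp/p = √((1·δc/c)² + (-1·δy/y)²) = √(0.00597 + 0.000326) = 0.0793, so δp = 0.229.
Q = p − s + a: δQ = √(δp² + δs² + δa²) = √(0.0523 + 0.00281 + 0.0114) = 0.258
Q = 3.818, so δQ/Q = 0.258/3.818 = 0.0676.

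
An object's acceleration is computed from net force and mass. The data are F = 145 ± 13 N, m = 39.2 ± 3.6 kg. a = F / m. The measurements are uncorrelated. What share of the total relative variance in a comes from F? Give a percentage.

48.8%

(δa/a)² = (1·δF/F)² + (-1·δm/m)²
  F term: (1×0.0897)² = 0.00804
  m term: (-1×0.0918)² = 0.00843
Total = 0.0165. Share from F = 0.00804/0.0165 = 0.488.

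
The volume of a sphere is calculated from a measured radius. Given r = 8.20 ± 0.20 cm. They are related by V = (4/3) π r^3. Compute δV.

169 cm^3

Each factor contributes (exponent × relative error)² to (δV/V)²:
  (3·δr/r)² = (3×0.0244)² = 0.00535
δV/V = √(0.00535) = 0.0732
V = 2310 cm^3, so δV = 0.0732 × 2310 = 169 cm^3.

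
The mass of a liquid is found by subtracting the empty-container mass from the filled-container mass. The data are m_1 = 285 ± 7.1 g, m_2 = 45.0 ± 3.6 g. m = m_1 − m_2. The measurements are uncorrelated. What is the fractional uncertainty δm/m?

0.0332

m is a linear combination, so absolute uncertainties add in quadrature:
  (δm_1)² = 50.4;  (δm_2)² = 13.0
δm = √(63.4) = 7.96 g
m = 240 g, so δm/m = 7.96/240 = 0.0332.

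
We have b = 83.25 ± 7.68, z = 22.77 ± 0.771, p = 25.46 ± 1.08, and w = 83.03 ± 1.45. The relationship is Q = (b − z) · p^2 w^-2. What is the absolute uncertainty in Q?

0.894

Let u = b − z = 60.48. δu = √(δb² + δz²) = √(59.0 + 0.594) = 7.72, so δu/u = 0.128.
Q is then a monomial in u, p, w:
δQ/Q = √((δu/u)² + (2·δp/p)² + (-2·δw/w)²) = √(0.0163 + 0.00720 + 0.00122) = 0.157
Q = 5.687, so δQ = 0.157 × 5.687 = 0.894.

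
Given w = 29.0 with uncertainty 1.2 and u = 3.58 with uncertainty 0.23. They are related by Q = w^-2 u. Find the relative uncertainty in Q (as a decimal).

Each factor contributes (exponent × relative error)² to (δQ/Q)²:
  (-2·δw/w)² = (-2×0.0414)² = 0.00685;  (1·δu/u)² = (1×0.0642)² = 0.00413
δQ/Q = √(0.0110) = 0.105

0.105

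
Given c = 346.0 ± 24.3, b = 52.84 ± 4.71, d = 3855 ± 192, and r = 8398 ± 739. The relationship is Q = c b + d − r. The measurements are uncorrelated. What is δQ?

2210

Let p = c·b = 18280. δp/p = √((1·δc/c)² + (1·δb/b)²) = √(0.00493 + 0.00795) = 0.113, so δp = 2070.
Q = p + d − r: δQ = √(δp² + δd² + δr²) = √(4.3e+06 + 36900 + 5.46e+05) = 2210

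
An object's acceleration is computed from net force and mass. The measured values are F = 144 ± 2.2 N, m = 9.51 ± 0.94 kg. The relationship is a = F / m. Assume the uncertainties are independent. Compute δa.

Since a is a product/quotient, work with relative uncertainties:
  (1·δF/F)² = (1×0.0153)² = 0.000233;  (-1·δm/m)² = (-1×0.0988)² = 0.00977
δa/a = √(0.0100) = 0.100
a = 15.1 m/s^2, so δa = 0.100 × 15.1 = 1.51 m/s^2.

1.51 m/s^2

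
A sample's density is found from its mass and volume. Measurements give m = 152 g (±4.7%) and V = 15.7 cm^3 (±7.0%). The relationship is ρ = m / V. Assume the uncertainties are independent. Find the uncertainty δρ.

0.816 g/cm^3

Relative error in a monomial: (δρ/ρ)² = Σ (nᵢ · δxᵢ/xᵢ)².
  (1·δm/m)² = (1×0.0470)² = 0.00221;  (-1·δV/V)² = (-1×0.0700)² = 0.00490
δρ/ρ = √(0.00711) = 0.0843
ρ = 9.68 g/cm^3, so δρ = 0.0843 × 9.68 = 0.816 g/cm^3.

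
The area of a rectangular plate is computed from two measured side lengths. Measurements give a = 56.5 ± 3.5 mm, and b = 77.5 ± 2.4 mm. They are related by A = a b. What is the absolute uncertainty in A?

Since A is a product/quotient, work with relative uncertainties:
  (1·δa/a)² = (1×0.0619)² = 0.00384;  (1·δb/b)² = (1×0.0310)² = 0.000959
δA/A = √(0.00480) = 0.0693
A = 4380 mm^2, so δA = 0.0693 × 4380 = 303 mm^2.

303 mm^2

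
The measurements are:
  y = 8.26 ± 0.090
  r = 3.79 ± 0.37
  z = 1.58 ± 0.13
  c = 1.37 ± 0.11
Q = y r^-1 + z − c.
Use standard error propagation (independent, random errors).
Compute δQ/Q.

Let p = y·r^-1 = 2.18. δp/p = √((1·δy/y)² + (-1·δr/r)²) = √(0.000119 + 0.00953) = 0.0982, so δp = 0.214.
Q = p + z − c: δQ = √(δp² + δz² + δc²) = √(0.0458 + 0.0169 + 0.0121) = 0.274
Q = 2.39, so δQ/Q = 0.274/2.39 = 0.114.

0.114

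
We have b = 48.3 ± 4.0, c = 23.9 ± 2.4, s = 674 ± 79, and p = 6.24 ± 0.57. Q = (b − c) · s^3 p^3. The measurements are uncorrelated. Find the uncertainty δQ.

Let u = b − c = 24.4. δu = √(δb² + δc²) = √(16.0 + 5.76) = 4.66, so δu/u = 0.191.
Q is then a monomial in u, s, p:
δQ/Q = √((δu/u)² + (3·δs/s)² + (3·δp/p)²) = √(0.0365 + 0.124 + 0.0751) = 0.485
Q = 1.82e+12, so δQ = 0.485 × 1.82e+12 = 8.8e+11.

8.8e+11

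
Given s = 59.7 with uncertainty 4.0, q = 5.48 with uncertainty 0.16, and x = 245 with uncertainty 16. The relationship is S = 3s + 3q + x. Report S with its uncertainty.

441 ± 20.0

Absolute uncertainties add in quadrature for a linear combination:
  (3·δs)² = 144;  (3·δq)² = 0.230;  (δx)² = 256
δS = √(400) = 20.0
S = 441.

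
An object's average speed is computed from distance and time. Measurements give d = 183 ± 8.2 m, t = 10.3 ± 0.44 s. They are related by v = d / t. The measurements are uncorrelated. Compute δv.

Since v is a product/quotient, work with relative uncertainties:
  (1·δd/d)² = (1×0.0448)² = 0.00201;  (-1·δt/t)² = (-1×0.0427)² = 0.00182
δv/v = √(0.00383) = 0.0619
v = 17.8 m/s, so δv = 0.0619 × 17.8 = 1.10 m/s.

1.10 m/s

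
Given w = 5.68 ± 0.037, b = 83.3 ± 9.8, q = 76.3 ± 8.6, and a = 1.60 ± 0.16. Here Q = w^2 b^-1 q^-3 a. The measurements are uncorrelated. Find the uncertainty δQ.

Each factor contributes (exponent × relative error)² to (δQ/Q)²:
  (2·δw/w)² = (2×0.00651)² = 0.000170;  (-1·δb/b)² = (-1×0.118)² = 0.0138;  (-3·δq/q)² = (-3×0.113)² = 0.114;  (1·δa/a)² = (1×0.100)² = 0.0100
δQ/Q = √(0.138) = 0.372
Q = 1.4e-06, so δQ = 0.372 × 1.4e-06 = 5.19e-07.

5.19e-07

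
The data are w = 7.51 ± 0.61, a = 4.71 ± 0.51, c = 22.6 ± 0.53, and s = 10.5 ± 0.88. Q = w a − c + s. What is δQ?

Let p = w·a = 35.4. δp/p = √((1·δw/w)² + (1·δa/a)²) = √(0.00660 + 0.0117) = 0.135, so δp = 4.79.
Q = p − c + s: δQ = √(δp² + δc² + δs²) = √(22.9 + 0.281 + 0.774) = 4.90

4.90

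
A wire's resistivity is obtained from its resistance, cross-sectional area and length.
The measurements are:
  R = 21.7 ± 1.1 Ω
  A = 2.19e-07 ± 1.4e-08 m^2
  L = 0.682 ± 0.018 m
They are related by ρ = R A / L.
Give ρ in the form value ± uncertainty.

Relative error in a monomial: (δρ/ρ)² = Σ (nᵢ · δxᵢ/xᵢ)².
  (1·δR/R)² = (1×0.0507)² = 0.00257;  (1·δA/A)² = (1×0.0639)² = 0.00409;  (-1·δL/L)² = (-1×0.0264)² = 0.000697
δρ/ρ = √(0.00735) = 0.0857
ρ = 6.97e-06 Ω·m, so δρ = 0.0857 × 6.97e-06 = 5.98e-07 Ω·m.

(6.97 ± 0.598) × 10^-6 Ω·m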